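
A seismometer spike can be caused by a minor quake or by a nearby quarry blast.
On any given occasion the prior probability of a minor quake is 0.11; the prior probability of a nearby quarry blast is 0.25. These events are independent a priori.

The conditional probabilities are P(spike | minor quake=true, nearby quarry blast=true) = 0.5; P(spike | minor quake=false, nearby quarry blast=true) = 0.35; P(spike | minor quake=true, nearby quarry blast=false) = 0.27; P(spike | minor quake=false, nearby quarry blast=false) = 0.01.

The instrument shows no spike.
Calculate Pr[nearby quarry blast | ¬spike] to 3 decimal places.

Pr[nearby quarry blast | ¬spike] ≈ 0.180

For the numerator, keep only nearby quarry blast=true terms: 0.144625 + 0.013750 = 0.158375
Denominator P(¬spike): 0.99×0.89×0.75 + 0.65×0.89×0.25 + 0.73×0.11×0.75 + 0.5×0.11×0.25 = 0.879425
P(nearby quarry blast | ¬spike) = 0.158375/0.879425 ≈ 0.180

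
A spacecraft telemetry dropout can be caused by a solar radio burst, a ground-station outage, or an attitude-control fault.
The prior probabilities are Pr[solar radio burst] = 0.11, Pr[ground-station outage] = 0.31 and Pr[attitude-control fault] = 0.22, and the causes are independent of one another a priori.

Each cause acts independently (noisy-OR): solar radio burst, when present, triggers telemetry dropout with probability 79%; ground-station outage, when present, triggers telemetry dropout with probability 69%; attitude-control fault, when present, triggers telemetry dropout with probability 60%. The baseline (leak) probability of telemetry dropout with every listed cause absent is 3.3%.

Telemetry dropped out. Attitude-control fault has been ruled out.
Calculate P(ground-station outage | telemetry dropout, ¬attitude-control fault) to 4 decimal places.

P(ground-station outage | telemetry dropout, ¬attitude-control fault) ≈ 0.7360

Under noisy-OR, P(telemetry dropout | causes) = 1 − (1−0.033)·∏(1−qᵢ) over the active causes.
Enumerate the 4 (solar radio burst, ground-station outage) configurations and weight by the priors:
  P(telemetry dropout | ¬attitude-control fault) = 0.033×0.89×0.69 + 0.70023×0.89×0.31 + 0.79693×0.11×0.69 + 0.937048×0.11×0.31
        = 0.020265 + 0.193193 + 0.060487 + 0.031953 = 0.305898
Keeping only the ground-station outage-present terms gives 0.225146, so
  P(ground-station outage | telemetry dropout, ¬attitude-control fault) = 0.225146 / 0.305898 ≈ 0.7360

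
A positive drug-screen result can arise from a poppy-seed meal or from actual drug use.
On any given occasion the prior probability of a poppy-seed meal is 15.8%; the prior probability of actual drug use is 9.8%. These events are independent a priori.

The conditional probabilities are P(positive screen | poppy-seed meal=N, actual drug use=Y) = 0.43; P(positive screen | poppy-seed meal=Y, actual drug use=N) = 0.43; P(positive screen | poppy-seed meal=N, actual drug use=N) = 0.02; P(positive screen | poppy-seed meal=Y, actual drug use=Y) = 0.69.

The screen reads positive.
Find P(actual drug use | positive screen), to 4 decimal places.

P(positive screen) = 0.02×0.842×0.902 + 0.43×0.842×0.098 + 0.43×0.158×0.902 + 0.69×0.158×0.098 = 0.015190 + 0.035482 + 0.061282 + 0.010684 = 0.122638
Restricting to configurations with actual drug use present: 0.035482 + 0.010684 = 0.046166.
Hence the posterior is 0.046166/0.122638 ≈ 0.3764.

P(actual drug use | positive screen) ≈ 0.3764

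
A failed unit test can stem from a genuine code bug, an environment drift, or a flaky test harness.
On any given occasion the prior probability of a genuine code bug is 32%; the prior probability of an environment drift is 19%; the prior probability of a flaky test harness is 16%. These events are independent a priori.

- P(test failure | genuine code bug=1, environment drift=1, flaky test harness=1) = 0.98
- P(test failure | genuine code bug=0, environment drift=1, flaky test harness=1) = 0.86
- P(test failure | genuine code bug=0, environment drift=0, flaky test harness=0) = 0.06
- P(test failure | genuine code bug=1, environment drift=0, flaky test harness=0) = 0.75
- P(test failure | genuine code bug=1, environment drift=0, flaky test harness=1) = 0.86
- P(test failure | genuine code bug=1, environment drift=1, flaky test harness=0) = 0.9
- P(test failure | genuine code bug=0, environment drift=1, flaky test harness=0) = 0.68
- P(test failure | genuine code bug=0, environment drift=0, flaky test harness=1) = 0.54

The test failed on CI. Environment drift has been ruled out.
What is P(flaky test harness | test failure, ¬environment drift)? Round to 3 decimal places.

Weight on flaky test harness=true, given the evidence: 0.058752 + 0.044032 = 0.102784
Denominator P(test failure | ¬environment drift): 0.06×0.68×0.84 + 0.54×0.68×0.16 + 0.75×0.32×0.84 + 0.86×0.32×0.16 = 0.338656
Posterior = 0.102784 / 0.338656 ≈ 0.304

P(flaky test harness | test failure, ¬environment drift) ≈ 0.304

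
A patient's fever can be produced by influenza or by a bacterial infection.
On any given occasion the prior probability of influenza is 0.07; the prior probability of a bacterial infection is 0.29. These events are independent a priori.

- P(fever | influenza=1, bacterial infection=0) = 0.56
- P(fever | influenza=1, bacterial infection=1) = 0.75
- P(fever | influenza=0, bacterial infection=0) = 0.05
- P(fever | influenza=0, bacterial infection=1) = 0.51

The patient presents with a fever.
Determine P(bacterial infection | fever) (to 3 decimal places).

Enumerate the 4 (influenza, bacterial infection) configurations and weight by the priors:
  P(fever) = 0.05*0.93*0.71 + 0.51*0.93*0.29 + 0.56*0.07*0.71 + 0.75*0.07*0.29
        = 0.033015 + 0.137547 + 0.027832 + 0.015225 = 0.213619
The terms with bacterial infection present sum to 0.152772, so
  P(bacterial infection | fever) = 0.152772 / 0.213619 ≈ 0.715

P(bacterial infection | fever) ≈ 0.715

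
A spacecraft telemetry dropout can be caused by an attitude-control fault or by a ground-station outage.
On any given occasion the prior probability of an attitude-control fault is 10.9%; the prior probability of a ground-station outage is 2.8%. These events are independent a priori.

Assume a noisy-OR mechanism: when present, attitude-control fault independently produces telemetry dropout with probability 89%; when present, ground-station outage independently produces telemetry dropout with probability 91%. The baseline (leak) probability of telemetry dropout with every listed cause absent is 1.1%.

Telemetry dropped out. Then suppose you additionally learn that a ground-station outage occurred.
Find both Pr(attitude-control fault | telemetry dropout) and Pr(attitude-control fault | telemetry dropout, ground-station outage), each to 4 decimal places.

Pr(attitude-control fault | telemetry dropout) ≈ 0.7513; Pr(attitude-control fault | telemetry dropout, ground-station outage) ≈ 0.1174

Under noisy-OR, P(telemetry dropout | causes) = 1 − (1−0.011)·∏(1−qᵢ) over the active causes.
P(telemetry dropout) = 0.011*0.891*0.972 + 0.91099*0.891*0.028 + 0.89121*0.109*0.972 + 0.990209*0.109*0.028 = 0.009527 + 0.022727 + 0.094422 + 0.003022 = 0.129698
The attitude-control fault-present share is 0.094422 + 0.003022 = 0.097444.
So P(attitude-control fault | telemetry dropout) = 0.097444/0.129698 ≈ 0.7513.

Now also conditioning on ground-station outage=true:
P(telemetry dropout | ground-station outage) = 0.91099*0.891 + 0.990209*0.109 = 0.811692 + 0.107933 = 0.919625
The attitude-control fault-present share is 0.990209*0.109 = 0.107933.
P(attitude-control fault | telemetry dropout, ground-station outage) = 0.107933 / 0.919625 ≈ 0.1174
This is intercausal reasoning (explaining away): once ground-station outage accounts for the telemetry dropout, attitude-control fault becomes less likely.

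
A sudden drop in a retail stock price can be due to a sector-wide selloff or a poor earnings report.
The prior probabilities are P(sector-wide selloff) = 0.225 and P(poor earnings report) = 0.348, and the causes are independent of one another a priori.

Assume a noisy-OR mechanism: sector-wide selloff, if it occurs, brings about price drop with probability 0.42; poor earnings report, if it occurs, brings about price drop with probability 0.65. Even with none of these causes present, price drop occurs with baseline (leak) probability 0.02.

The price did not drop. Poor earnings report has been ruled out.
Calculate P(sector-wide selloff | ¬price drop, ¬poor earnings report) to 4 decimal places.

Under noisy-OR, P(price drop | causes) = 1 − (1−0.02)·∏(1−qᵢ) over the active causes.
Weight on sector-wide selloff=true, given the evidence: 0.5684*0.225 = 0.127890
The normalizing constant is 0.98*0.775 + 0.5684*0.225 = 0.887390
Posterior = 0.127890 / 0.887390 ≈ 0.1441

P(sector-wide selloff | ¬price drop, ¬poor earnings report) ≈ 0.1441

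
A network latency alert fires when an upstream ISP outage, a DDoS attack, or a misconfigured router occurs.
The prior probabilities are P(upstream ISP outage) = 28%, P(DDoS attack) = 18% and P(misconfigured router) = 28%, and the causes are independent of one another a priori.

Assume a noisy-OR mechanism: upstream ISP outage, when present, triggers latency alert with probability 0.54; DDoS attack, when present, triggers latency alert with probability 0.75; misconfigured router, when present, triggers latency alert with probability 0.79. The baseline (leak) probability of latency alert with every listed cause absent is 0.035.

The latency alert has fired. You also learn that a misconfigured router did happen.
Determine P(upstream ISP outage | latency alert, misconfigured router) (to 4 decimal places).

Under noisy-OR, P(latency alert | causes) = 1 − (1−0.035)·∏(1−qᵢ) over the active causes.
Enumerate the 4 (upstream ISP outage, DDoS attack) configurations and weight by the priors:
  P(latency alert | misconfigured router) = 0.79735·0.72·0.82 + 0.949338·0.72·0.18 + 0.906781·0.28·0.82 + 0.976695·0.28·0.18
        = 0.470755 + 0.123034 + 0.208197 + 0.049225 = 0.851211
Configurations with upstream ISP outage contribute 0.257422, so
  P(upstream ISP outage | latency alert, misconfigured router) = 0.257422 / 0.851211 ≈ 0.3024

P(upstream ISP outage | latency alert, misconfigured router) ≈ 0.3024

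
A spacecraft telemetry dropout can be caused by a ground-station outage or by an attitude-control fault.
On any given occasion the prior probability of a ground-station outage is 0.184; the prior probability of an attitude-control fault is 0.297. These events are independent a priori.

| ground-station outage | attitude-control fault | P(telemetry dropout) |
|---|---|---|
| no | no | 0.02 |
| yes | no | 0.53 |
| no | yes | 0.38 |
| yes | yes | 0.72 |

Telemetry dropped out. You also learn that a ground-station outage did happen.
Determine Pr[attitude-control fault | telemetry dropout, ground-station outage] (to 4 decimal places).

P(telemetry dropout | ground-station outage) = 0.53*0.703 + 0.72*0.297 = 0.372590 + 0.213840 = 0.586430
Restricting to configurations with attitude-control fault present: 0.72*0.297 = 0.213840.
P(attitude-control fault | telemetry dropout, ground-station outage) = 0.213840 / 0.586430 ≈ 0.3646

Pr[attitude-control fault | telemetry dropout, ground-station outage] ≈ 0.3646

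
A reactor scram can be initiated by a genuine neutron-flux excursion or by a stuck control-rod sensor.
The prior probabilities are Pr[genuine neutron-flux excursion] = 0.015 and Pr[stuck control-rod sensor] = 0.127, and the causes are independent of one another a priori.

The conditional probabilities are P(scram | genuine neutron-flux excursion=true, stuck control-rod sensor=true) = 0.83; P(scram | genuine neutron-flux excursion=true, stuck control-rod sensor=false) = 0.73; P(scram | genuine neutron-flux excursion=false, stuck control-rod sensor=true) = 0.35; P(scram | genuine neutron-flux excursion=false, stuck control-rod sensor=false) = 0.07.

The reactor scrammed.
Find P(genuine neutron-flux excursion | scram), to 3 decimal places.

P(genuine neutron-flux excursion | scram) ≈ 0.097

By total probability over the 4 (genuine neutron-flux excursion, stuck control-rod sensor) configurations:
  P(scram) = 0.07·0.985·0.873 + 0.35·0.985·0.127 + 0.73·0.015·0.873 + 0.83·0.015·0.127
        = 0.060193 + 0.043783 + 0.009559 + 0.001581 = 0.115116
Configurations with genuine neutron-flux excursion contribute 0.011140, so
  P(genuine neutron-flux excursion | scram) = 0.011140 / 0.115116 ≈ 0.097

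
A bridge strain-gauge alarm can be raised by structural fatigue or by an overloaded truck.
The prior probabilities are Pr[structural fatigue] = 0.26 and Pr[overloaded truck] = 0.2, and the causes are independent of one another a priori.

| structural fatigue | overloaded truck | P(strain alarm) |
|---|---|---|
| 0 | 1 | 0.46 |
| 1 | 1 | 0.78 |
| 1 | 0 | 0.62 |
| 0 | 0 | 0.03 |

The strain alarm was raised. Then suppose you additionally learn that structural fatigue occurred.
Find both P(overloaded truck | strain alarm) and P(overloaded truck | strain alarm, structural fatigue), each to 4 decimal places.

P(strain alarm) = 0.03·0.74·0.8 + 0.46·0.74·0.2 + 0.62·0.26·0.8 + 0.78·0.26·0.2 = 0.017760 + 0.068080 + 0.128960 + 0.040560 = 0.255360
The overloaded truck-present share is 0.068080 + 0.040560 = 0.108640.
So P(overloaded truck | strain alarm) = 0.108640/0.255360 ≈ 0.4254.

Now also conditioning on structural fatigue=true:
Numerator (weight on configurations with overloaded truck): 0.78×0.2 = 0.156000
The normalizing constant is 0.62×0.8 + 0.78×0.2 = 0.652000
Posterior = 0.156000 / 0.652000 ≈ 0.2393
Conditioning on structural fatigue lowers the posterior on overloaded truck: the classic explaining-away effect in a common-effect structure.

P(overloaded truck | strain alarm) ≈ 0.4254; P(overloaded truck | strain alarm, structural fatigue) ≈ 0.2393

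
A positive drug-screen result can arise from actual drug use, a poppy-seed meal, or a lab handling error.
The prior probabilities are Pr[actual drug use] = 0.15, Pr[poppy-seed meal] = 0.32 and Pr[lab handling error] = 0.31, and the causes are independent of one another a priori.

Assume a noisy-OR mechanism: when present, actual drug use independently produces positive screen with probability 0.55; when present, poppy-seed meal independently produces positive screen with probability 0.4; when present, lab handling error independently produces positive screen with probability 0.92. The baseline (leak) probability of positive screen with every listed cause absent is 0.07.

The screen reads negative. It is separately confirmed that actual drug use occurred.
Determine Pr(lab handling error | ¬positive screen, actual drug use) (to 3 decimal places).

Under noisy-OR, P(positive screen | causes) = 1 − (1−0.07)·∏(1−qᵢ) over the active causes.
Numerator (weight on configurations with lab handling error): 0.007058 + 0.001993 = 0.009051
Normalizer over all consistent configurations: 0.4185×0.68×0.69 + 0.03348×0.68×0.31 + 0.2511×0.32×0.69 + 0.020088×0.32×0.31 = 0.260854
Posterior = 0.009051 / 0.260854 ≈ 0.035

Pr(lab handling error | ¬positive screen, actual drug use) ≈ 0.035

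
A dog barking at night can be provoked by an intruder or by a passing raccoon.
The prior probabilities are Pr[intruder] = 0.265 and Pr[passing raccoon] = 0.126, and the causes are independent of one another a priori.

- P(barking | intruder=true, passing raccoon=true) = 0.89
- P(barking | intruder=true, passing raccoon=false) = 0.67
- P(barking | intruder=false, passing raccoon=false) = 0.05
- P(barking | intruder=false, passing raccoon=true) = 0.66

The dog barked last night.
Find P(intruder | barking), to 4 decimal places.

Enumerate the 4 (intruder, passing raccoon) configurations and weight by the priors:
  P(barking) = 0.05*0.735*0.874 + 0.66*0.735*0.126 + 0.67*0.265*0.874 + 0.89*0.265*0.126
        = 0.032119 + 0.061123 + 0.155179 + 0.029717 = 0.278138
Configurations with intruder contribute 0.184896, so
  P(intruder | barking) = 0.184896 / 0.278138 ≈ 0.6648

P(intruder | barking) ≈ 0.6648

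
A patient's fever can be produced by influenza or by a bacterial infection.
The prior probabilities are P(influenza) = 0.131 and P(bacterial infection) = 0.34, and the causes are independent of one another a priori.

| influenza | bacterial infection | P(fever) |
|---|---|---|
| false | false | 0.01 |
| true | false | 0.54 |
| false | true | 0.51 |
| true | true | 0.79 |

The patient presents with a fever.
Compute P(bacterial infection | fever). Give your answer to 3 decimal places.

P(bacterial infection | fever) ≈ 0.780

P(fever) = 0.01·0.869·0.66 + 0.51·0.869·0.34 + 0.54·0.131·0.66 + 0.79·0.131·0.34 = 0.005735 + 0.150685 + 0.046688 + 0.035187 = 0.238295
Of this, 0.185872 comes from 0.150685 + 0.035187 (the bacterial infection=true cases).
Hence the posterior is 0.185872/0.238295 ≈ 0.780.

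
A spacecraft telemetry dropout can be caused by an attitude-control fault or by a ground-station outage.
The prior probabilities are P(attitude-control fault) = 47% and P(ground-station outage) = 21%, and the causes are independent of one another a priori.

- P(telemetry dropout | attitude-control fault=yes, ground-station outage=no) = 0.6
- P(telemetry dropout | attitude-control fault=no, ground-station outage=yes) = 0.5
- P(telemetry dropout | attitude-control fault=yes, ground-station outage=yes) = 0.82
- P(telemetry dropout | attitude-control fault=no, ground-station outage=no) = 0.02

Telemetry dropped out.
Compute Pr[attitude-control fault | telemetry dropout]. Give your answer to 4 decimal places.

By total probability over the 4 (attitude-control fault, ground-station outage) configurations:
  P(telemetry dropout) = 0.02*0.53*0.79 + 0.5*0.53*0.21 + 0.6*0.47*0.79 + 0.82*0.47*0.21
        = 0.008374 + 0.055650 + 0.222780 + 0.080934 = 0.367738
Configurations with attitude-control fault contribute 0.303714, so
  P(attitude-control fault | telemetry dropout) = 0.303714 / 0.367738 ≈ 0.8259

Pr[attitude-control fault | telemetry dropout] ≈ 0.8259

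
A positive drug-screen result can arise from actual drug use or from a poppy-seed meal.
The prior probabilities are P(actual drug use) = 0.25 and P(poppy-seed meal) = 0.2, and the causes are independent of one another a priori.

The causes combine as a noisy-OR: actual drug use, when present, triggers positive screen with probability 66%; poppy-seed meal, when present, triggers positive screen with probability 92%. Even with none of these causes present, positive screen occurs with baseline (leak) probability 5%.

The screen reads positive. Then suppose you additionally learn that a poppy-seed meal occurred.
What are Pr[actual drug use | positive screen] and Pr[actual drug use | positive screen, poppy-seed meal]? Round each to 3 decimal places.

Under noisy-OR, P(positive screen | causes) = 1 − (1−0.05)·∏(1−qᵢ) over the active causes.
Weight on actual drug use=true, given the evidence: 0.135400 + 0.048708 = 0.184108
Normalizer over all consistent configurations: 0.05×0.75×0.8 + 0.924×0.75×0.2 + 0.677×0.25×0.8 + 0.97416×0.25×0.2 = 0.352708
Posterior = 0.184108 / 0.352708 ≈ 0.522

With the extra evidence:
Numerator (weight on configurations with actual drug use): 0.97416·0.25 = 0.243540
Denominator P(positive screen | poppy-seed meal): 0.924·0.75 + 0.97416·0.25 = 0.936540
Posterior = 0.243540 / 0.936540 ≈ 0.260

Pr[actual drug use | positive screen] ≈ 0.522; Pr[actual drug use | positive screen, poppy-seed meal] ≈ 0.260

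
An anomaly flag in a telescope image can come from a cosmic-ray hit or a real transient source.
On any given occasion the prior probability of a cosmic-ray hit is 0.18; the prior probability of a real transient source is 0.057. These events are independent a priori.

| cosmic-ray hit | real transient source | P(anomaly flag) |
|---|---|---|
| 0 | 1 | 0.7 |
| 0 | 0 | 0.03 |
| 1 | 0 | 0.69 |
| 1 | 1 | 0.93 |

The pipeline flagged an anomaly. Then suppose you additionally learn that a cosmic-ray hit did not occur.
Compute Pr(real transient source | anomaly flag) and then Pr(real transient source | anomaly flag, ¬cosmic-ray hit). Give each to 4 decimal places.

Pr(real transient source | anomaly flag) ≈ 0.2315; Pr(real transient source | anomaly flag, ¬cosmic-ray hit) ≈ 0.5851

Weight on real transient source=true, given the evidence: 0.032718 + 0.009542 = 0.042260
The normalizing constant is 0.03*0.82*0.943 + 0.7*0.82*0.057 + 0.69*0.18*0.943 + 0.93*0.18*0.057 = 0.182579
Posterior = 0.042260 / 0.182579 ≈ 0.2315

Now also conditioning on cosmic-ray hit≠true:
For the numerator, keep only real transient source=true terms: 0.7×0.057 = 0.039900
Denominator P(anomaly flag | ¬cosmic-ray hit): 0.03×0.943 + 0.7×0.057 = 0.068190
P(real transient source | anomaly flag, ¬cosmic-ray hit) = 0.039900/0.068190 ≈ 0.5851
With cosmic-ray hit excluded, real transient source must carry more of the explanatory weight for the anomaly flag.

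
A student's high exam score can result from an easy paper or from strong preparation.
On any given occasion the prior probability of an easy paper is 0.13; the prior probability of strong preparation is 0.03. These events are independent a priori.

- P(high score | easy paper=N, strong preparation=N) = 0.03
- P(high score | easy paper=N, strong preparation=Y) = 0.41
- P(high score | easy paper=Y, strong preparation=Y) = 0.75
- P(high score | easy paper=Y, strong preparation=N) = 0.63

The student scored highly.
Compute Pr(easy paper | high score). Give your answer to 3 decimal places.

P(high score) = 0.03·0.87·0.97 + 0.41·0.87·0.03 + 0.63·0.13·0.97 + 0.75·0.13·0.03 = 0.025317 + 0.010701 + 0.079443 + 0.002925 = 0.118386
The easy paper-present share is 0.079443 + 0.002925 = 0.082368.
So P(easy paper | high score) = 0.082368/0.118386 ≈ 0.696.

Pr(easy paper | high score) ≈ 0.696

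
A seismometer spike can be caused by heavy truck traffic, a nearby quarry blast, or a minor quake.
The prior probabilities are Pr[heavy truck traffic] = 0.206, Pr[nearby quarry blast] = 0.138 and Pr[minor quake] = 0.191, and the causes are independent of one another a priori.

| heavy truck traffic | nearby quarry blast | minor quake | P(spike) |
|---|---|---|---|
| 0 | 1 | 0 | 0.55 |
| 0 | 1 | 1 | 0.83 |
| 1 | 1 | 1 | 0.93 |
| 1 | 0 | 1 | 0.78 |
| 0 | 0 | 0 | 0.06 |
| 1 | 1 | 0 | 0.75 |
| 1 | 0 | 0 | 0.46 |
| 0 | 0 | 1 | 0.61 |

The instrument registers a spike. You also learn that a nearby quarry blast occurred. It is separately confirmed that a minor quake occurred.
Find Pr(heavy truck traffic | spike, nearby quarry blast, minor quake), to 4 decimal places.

Numerator (weight on configurations with heavy truck traffic): 0.93*0.206 = 0.191580
The normalizing constant is 0.83*0.794 + 0.93*0.206 = 0.850600
P(heavy truck traffic | spike, nearby quarry blast, minor quake) = 0.191580/0.850600 ≈ 0.2252

Pr(heavy truck traffic | spike, nearby quarry blast, minor quake) ≈ 0.2252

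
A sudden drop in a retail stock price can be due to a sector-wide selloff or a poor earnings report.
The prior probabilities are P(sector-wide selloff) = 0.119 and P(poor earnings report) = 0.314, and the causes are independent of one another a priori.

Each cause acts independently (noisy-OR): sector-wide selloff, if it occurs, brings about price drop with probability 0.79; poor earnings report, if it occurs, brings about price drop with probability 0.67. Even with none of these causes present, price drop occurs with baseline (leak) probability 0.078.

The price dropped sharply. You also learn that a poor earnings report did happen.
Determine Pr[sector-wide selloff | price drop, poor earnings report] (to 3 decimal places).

Under noisy-OR, P(price drop | causes) = 1 − (1−0.078)·∏(1−qᵢ) over the active causes.
P(price drop | poor earnings report) = 0.69574×0.881 + 0.936105×0.119 = 0.612947 + 0.111396 = 0.724343
The sector-wide selloff-present share is 0.936105×0.119 = 0.111396.
Hence the posterior is 0.111396/0.724343 ≈ 0.154.

Pr[sector-wide selloff | price drop, poor earnings report] ≈ 0.154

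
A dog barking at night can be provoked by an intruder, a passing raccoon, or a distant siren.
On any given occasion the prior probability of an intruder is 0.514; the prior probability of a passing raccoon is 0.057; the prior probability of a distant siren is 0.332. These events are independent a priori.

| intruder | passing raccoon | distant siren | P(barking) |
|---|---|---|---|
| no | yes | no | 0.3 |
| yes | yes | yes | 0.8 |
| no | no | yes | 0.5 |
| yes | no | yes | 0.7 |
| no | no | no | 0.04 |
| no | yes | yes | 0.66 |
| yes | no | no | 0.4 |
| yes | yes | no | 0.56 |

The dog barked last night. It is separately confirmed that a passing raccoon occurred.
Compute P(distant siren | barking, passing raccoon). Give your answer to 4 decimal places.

For the numerator, keep only distant siren=true terms: 0.106492 + 0.136518 = 0.243010
Normalizer over all consistent configurations: 0.3×0.486×0.668 + 0.66×0.486×0.332 + 0.56×0.514×0.668 + 0.8×0.514×0.332 = 0.532681
Posterior = 0.243010 / 0.532681 ≈ 0.4562

P(distant siren | barking, passing raccoon) ≈ 0.4562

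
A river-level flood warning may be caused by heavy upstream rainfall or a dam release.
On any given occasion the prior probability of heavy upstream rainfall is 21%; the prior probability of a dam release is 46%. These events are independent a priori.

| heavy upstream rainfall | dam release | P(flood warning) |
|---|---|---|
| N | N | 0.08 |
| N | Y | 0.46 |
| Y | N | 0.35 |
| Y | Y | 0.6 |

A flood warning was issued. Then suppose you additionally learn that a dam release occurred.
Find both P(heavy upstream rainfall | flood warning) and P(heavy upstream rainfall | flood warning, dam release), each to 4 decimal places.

P(heavy upstream rainfall | flood warning) ≈ 0.3267; P(heavy upstream rainfall | flood warning, dam release) ≈ 0.2575

Sum P(flood warning|·) weighted by the priors over the 4 (heavy upstream rainfall, dam release) configurations:
  P(flood warning) = 0.08*0.79*0.54 + 0.46*0.79*0.46 + 0.35*0.21*0.54 + 0.6*0.21*0.46
        = 0.034128 + 0.167164 + 0.039690 + 0.057960 = 0.298942
The terms with heavy upstream rainfall present sum to 0.097650, so
  P(heavy upstream rainfall | flood warning) = 0.097650 / 0.298942 ≈ 0.3267

Now condition on the additional information:
P(flood warning | dam release) = 0.46·0.79 + 0.6·0.21 = 0.363400 + 0.126000 = 0.489400
Of this, 0.126000 comes from 0.6·0.21 (the heavy upstream rainfall=true cases).
Hence the posterior is 0.126000/0.489400 ≈ 0.2575.
Conditioning on dam release lowers the posterior on heavy upstream rainfall: the classic explaining-away effect in a common-effect structure.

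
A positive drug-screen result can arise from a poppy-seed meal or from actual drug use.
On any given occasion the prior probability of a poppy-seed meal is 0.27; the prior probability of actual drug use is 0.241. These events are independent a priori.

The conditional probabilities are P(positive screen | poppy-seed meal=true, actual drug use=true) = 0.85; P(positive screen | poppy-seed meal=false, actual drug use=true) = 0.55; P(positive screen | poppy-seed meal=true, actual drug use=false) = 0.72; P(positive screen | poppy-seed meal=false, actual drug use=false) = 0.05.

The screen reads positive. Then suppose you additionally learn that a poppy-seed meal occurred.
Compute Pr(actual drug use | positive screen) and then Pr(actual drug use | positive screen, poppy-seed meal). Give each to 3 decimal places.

P(positive screen) = 0.05·0.73·0.759 + 0.55·0.73·0.241 + 0.72·0.27·0.759 + 0.85·0.27·0.241 = 0.027703 + 0.096762 + 0.147550 + 0.055309 = 0.327324
Restricting to configurations with actual drug use present: 0.096762 + 0.055309 = 0.152071.
P(actual drug use | positive screen) = 0.152071 / 0.327324 ≈ 0.465

Now also conditioning on poppy-seed meal=true:
Sum P(positive screen|·) weighted by the priors over both values of actual drug use:
  P(positive screen | poppy-seed meal) = 0.72*0.759 + 0.85*0.241
        = 0.546480 + 0.204850 = 0.751330
Configurations with actual drug use contribute 0.204850, so
  P(actual drug use | positive screen, poppy-seed meal) = 0.204850 / 0.751330 ≈ 0.273
— poppy-seed meal explains away the evidence for actual drug use.

Pr(actual drug use | positive screen) ≈ 0.465; Pr(actual drug use | positive screen, poppy-seed meal) ≈ 0.273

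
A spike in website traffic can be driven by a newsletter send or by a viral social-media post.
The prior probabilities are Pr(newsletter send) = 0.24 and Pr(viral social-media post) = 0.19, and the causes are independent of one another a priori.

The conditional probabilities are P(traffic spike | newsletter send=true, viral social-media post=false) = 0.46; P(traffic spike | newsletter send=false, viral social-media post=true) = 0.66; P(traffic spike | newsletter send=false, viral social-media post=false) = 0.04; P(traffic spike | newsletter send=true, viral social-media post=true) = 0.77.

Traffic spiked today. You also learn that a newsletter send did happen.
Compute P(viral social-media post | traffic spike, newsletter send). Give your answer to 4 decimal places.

P(viral social-media post | traffic spike, newsletter send) ≈ 0.2819

Enumerate both values of viral social-media post and weight by the priors:
  P(traffic spike | newsletter send) = 0.46*0.81 + 0.77*0.19
        = 0.372600 + 0.146300 = 0.518900
Configurations with viral social-media post contribute 0.146300, so
  P(viral social-media post | traffic spike, newsletter send) = 0.146300 / 0.518900 ≈ 0.2819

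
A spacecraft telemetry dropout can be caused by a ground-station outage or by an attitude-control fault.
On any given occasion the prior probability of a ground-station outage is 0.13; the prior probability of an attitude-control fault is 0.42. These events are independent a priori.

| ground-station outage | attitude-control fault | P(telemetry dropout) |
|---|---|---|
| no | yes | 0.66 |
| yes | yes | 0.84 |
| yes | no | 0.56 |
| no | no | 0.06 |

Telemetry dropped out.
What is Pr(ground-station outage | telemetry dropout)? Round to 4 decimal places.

Numerator (weight on configurations with ground-station outage): 0.042224 + 0.045864 = 0.088088
Denominator P(telemetry dropout): 0.06×0.87×0.58 + 0.66×0.87×0.42 + 0.56×0.13×0.58 + 0.84×0.13×0.42 = 0.359528
Posterior = 0.088088 / 0.359528 ≈ 0.2450

Pr(ground-station outage | telemetry dropout) ≈ 0.2450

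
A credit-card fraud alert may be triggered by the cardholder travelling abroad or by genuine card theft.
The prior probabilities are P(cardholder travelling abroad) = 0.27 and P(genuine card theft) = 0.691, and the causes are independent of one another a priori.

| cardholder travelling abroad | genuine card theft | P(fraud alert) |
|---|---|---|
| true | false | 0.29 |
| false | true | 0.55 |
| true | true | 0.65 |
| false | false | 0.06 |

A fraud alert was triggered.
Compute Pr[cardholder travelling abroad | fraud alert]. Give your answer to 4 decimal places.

Pr[cardholder travelling abroad | fraud alert] ≈ 0.3333

P(fraud alert) = 0.06*0.73*0.309 + 0.55*0.73*0.691 + 0.29*0.27*0.309 + 0.65*0.27*0.691 = 0.013534 + 0.277436 + 0.024195 + 0.121271 = 0.436436
The cardholder travelling abroad-present share is 0.024195 + 0.121271 = 0.145466.
So P(cardholder travelling abroad | fraud alert) = 0.145466/0.436436 ≈ 0.3333.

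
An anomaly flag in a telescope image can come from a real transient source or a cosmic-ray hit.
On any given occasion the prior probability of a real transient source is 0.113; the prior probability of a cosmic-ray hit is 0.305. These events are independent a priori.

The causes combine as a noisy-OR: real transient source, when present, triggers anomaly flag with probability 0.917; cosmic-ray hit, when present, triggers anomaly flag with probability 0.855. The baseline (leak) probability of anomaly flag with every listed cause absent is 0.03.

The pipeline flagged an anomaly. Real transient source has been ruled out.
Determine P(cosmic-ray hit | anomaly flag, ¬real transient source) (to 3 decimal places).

P(cosmic-ray hit | anomaly flag, ¬real transient source) ≈ 0.926

Under noisy-OR, P(anomaly flag | causes) = 1 − (1−0.03)·∏(1−qᵢ) over the active causes.
Enumerate both values of cosmic-ray hit and weight by the priors:
  P(anomaly flag | ¬real transient source) = 0.03×0.695 + 0.85935×0.305
        = 0.020850 + 0.262102 = 0.282952
Configurations with cosmic-ray hit contribute 0.262102, so
  P(cosmic-ray hit | anomaly flag, ¬real transient source) = 0.262102 / 0.282952 ≈ 0.926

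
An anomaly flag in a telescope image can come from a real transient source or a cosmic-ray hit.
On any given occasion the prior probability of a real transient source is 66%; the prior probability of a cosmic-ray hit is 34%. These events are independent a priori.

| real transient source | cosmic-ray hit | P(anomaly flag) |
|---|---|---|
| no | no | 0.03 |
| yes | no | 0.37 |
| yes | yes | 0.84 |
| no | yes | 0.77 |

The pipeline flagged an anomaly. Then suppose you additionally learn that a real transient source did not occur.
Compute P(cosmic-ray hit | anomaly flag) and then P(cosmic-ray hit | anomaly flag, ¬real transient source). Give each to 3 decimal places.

P(cosmic-ray hit | anomaly flag) ≈ 0.623; P(cosmic-ray hit | anomaly flag, ¬real transient source) ≈ 0.930

P(anomaly flag) = 0.03*0.34*0.66 + 0.77*0.34*0.34 + 0.37*0.66*0.66 + 0.84*0.66*0.34 = 0.006732 + 0.089012 + 0.161172 + 0.188496 = 0.445412
Of this, 0.277508 comes from 0.089012 + 0.188496 (the cosmic-ray hit=true cases).
So P(cosmic-ray hit | anomaly flag) = 0.277508/0.445412 ≈ 0.623.

Now also conditioning on real transient source≠true:
Sum P(anomaly flag|·) weighted by the priors over both values of cosmic-ray hit:
  P(anomaly flag | ¬real transient source) = 0.03·0.66 + 0.77·0.34
        = 0.019800 + 0.261800 = 0.281600
Configurations with cosmic-ray hit contribute 0.261800, so
  P(cosmic-ray hit | anomaly flag, ¬real transient source) = 0.261800 / 0.281600 ≈ 0.930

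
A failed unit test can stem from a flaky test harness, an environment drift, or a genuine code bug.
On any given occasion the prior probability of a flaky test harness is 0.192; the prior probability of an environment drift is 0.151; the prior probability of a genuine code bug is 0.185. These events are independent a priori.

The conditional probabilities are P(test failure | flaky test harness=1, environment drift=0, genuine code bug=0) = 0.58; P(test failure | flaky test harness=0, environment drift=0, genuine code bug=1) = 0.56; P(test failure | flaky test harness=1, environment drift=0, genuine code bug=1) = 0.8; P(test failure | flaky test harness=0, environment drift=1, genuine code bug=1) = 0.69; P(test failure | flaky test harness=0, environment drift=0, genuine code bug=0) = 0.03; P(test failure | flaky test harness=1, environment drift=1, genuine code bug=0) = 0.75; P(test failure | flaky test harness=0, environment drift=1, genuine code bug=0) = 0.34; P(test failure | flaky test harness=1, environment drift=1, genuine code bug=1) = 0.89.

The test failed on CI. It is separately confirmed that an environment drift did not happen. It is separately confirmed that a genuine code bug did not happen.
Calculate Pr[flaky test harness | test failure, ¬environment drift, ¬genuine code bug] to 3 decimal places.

Sum P(test failure|·) weighted by the priors over both values of flaky test harness:
  P(test failure | ¬environment drift, ¬genuine code bug) = 0.03*0.808 + 0.58*0.192
        = 0.024240 + 0.111360 = 0.135600
Keeping only the flaky test harness-present terms gives 0.111360, so
  P(flaky test harness | test failure, ¬environment drift, ¬genuine code bug) = 0.111360 / 0.135600 ≈ 0.821

Pr[flaky test harness | test failure, ¬environment drift, ¬genuine code bug] ≈ 0.821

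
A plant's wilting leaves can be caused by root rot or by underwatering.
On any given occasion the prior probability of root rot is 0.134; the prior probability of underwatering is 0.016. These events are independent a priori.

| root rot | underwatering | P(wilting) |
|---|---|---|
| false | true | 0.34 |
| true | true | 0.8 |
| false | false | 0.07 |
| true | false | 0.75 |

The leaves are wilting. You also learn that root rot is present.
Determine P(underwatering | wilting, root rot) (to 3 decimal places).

By total probability over both values of underwatering:
  P(wilting | root rot) = 0.75×0.984 + 0.8×0.016
        = 0.738000 + 0.012800 = 0.750800
Configurations with underwatering contribute 0.012800, so
  P(underwatering | wilting, root rot) = 0.012800 / 0.750800 ≈ 0.017

P(underwatering | wilting, root rot) ≈ 0.017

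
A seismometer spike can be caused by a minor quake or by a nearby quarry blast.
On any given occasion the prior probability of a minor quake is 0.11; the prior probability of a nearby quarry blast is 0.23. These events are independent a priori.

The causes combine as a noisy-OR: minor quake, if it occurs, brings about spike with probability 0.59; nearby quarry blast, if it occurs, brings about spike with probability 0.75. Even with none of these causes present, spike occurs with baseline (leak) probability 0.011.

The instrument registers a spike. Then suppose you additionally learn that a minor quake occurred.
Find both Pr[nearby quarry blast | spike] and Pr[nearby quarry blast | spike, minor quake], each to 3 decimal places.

Under noisy-OR, P(spike | causes) = 1 − (1−0.011)·∏(1−qᵢ) over the active causes.
By total probability over the 4 (minor quake, nearby quarry blast) configurations:
  P(spike) = 0.011*0.89*0.77 + 0.75275*0.89*0.23 + 0.59451*0.11*0.77 + 0.898628*0.11*0.23
        = 0.007538 + 0.154088 + 0.050355 + 0.022735 = 0.234716
Configurations with nearby quarry blast contribute 0.176823, so
  P(nearby quarry blast | spike) = 0.176823 / 0.234716 ≈ 0.753

Now condition on the additional information:
Enumerate both values of nearby quarry blast and weight by the priors:
  P(spike | minor quake) = 0.59451×0.77 + 0.898628×0.23
        = 0.457773 + 0.206684 = 0.664457
Configurations with nearby quarry blast contribute 0.206684, so
  P(nearby quarry blast | spike, minor quake) = 0.206684 / 0.664457 ≈ 0.311

Pr[nearby quarry blast | spike] ≈ 0.753; Pr[nearby quarry blast | spike, minor quake] ≈ 0.311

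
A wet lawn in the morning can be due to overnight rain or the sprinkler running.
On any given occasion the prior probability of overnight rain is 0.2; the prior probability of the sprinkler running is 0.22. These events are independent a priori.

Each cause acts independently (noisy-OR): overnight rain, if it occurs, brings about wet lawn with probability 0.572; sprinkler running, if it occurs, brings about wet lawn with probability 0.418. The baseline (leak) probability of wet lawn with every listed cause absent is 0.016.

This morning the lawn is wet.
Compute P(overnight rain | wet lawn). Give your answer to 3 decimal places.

P(overnight rain | wet lawn) ≈ 0.592

Under noisy-OR, P(wet lawn | causes) = 1 − (1−0.016)·∏(1−qᵢ) over the active causes.
Weight on overnight rain=true, given the evidence: 0.090300 + 0.033215 = 0.123515
Denominator P(wet lawn): 0.016·0.8·0.78 + 0.427312·0.8·0.22 + 0.578848·0.2·0.78 + 0.75489·0.2·0.22 = 0.208706
P(overnight rain | wet lawn) = 0.123515/0.208706 ≈ 0.592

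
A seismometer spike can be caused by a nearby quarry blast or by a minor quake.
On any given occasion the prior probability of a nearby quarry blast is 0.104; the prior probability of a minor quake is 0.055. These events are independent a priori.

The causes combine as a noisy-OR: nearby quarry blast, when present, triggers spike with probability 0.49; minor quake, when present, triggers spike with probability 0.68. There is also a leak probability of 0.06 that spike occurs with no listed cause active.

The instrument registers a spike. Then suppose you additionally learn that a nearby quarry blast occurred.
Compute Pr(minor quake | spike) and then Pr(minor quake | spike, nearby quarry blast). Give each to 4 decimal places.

Under noisy-OR, P(spike | causes) = 1 − (1−0.06)·∏(1−qᵢ) over the active causes.
Weight on minor quake=true, given the evidence: 0.034457 + 0.004843 = 0.039300
The normalizing constant is 0.06×0.896×0.945 + 0.6992×0.896×0.055 + 0.5206×0.104×0.945 + 0.846592×0.104×0.055 = 0.141268
P(minor quake | spike) = 0.039300/0.141268 ≈ 0.2782

Now condition on the additional information:
P(spike | nearby quarry blast) = 0.5206×0.945 + 0.846592×0.055 = 0.491967 + 0.046563 = 0.538530
Of this, 0.046563 comes from 0.846592×0.055 (the minor quake=true cases).
Hence the posterior is 0.046563/0.538530 ≈ 0.0865.

Pr(minor quake | spike) ≈ 0.2782; Pr(minor quake | spike, nearby quarry blast) ≈ 0.0865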